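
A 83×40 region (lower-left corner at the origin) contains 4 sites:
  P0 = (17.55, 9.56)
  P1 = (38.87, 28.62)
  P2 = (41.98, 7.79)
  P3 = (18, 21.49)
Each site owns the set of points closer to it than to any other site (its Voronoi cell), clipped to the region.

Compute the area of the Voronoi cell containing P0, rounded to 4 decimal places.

1. box [0,83]×[0,40]: [(0, 0) (83, 0) (83, 40) (0, 40)]
2. ⊥bis P0·P1 via (28.21,19.09): [(0, 0) (45.2764, 0) (9.5165, 40) (0, 40)]  |A|=1095.8585
3. ⊥bis P0·P2 via (29.765,8.675): [(0, 0) (29.1365, 0) (30.3464, 16.7002) (9.5165, 40) (0, 40)]  |A|=961.0884
4. ⊥bis P0·P3 via (17.775,15.525): [(0, 16.1955) (0, 0) (29.1365, 0) (30.2273, 15.0553)]  |A|=464.1017
5. canonical 4-gon: [(0, 16.1955) (0, 0) (29.1365, 0) (30.2273, 15.0553)]
6. shoelace: 464.1017

Area of P0's cell: 464.1017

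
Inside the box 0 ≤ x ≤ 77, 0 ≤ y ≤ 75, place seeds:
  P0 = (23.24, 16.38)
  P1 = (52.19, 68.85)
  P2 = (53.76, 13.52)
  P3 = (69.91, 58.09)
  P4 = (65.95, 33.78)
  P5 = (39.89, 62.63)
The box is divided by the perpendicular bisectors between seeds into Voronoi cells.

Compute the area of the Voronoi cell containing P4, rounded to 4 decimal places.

1. box [0,77]×[0,75]: [(0, 0) (77, 0) (77, 75) (0, 75)]
2. ⊥bis P4·P0 via (44.595,25.08): [(54.8126, 0) (77, 0) (77, 75) (24.2577, 75)]  |A|=2809.8669
3. ⊥bis P4·P1 via (59.07,51.315): [(37.3748, 42.8027) (54.8126, 0) (77, 0) (77, 58.35)]  |A|=1630.9064
4. ⊥bis P4·P2 via (59.855,23.65): [(37.3748, 42.8027) (40.4115, 35.3487) (77, 13.3342) (77, 58.35)]  |A|=994.8183
5. ⊥bis P4·P3 via (67.93,45.935): [(51.98, 48.5332) (37.3748, 42.8027) (40.4115, 35.3487) (77, 13.3342) (77, 44.4575)]  |A|=821.0239
6. ⊥bis P4·P5 via (52.92,48.205): [(53.0842, 48.3533) (39.9477, 36.4872) (40.4115, 35.3487) (77, 13.3342) (77, 44.4575)]  |A|=759.7998
7. canonical 5-gon: [(53.0842, 48.3533) (39.9477, 36.4872) (40.4115, 35.3487) (77, 13.3342) (77, 44.4575)]
8. shoelace: 759.7998

Area of P4's cell: 759.7998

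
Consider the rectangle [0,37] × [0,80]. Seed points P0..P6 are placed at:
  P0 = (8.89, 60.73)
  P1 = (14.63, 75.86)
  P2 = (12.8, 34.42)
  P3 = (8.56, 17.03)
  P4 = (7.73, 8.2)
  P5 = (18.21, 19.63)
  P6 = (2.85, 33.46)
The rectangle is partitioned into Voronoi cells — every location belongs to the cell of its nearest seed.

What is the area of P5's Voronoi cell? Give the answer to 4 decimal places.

1. box [0,37]×[0,80]: [(0, 0) (37, 0) (37, 80) (0, 80)]
2. ⊥bis P5·P0 via (13.55,40.18): [(0, 37.1073) (0, 0) (37, 0) (37, 45.4976)]  |A|=1528.1918
3. ⊥bis P5·P1 via (16.42,47.745): [(0, 37.1073) (0, 0) (37, 0) (37, 45.4976)]  |A|=1528.1918
4. ⊥bis P5·P2 via (15.505,27.025): [(0, 21.3535) (0, 0) (37, 0) (37, 34.8876)]  |A|=1040.4598
5. ⊥bis P5·P3 via (13.385,18.33): [(11.4427, 25.539) (18.3237, 0) (37, 0) (37, 34.8876)]  |A|=684.3052
6. ⊥bis P5·P4 via (12.97,13.915): [(11.4427, 25.539) (15.101, 11.9612) (28.1464, 0) (37, 0) (37, 34.8876)]  |A|=625.5596
7. ⊥bis P5·P6 via (10.53,26.545): [(11.4427, 25.539) (15.101, 11.9612) (28.1464, 0) (37, 0) (37, 34.8876)]  |A|=625.5596
8. canonical 5-gon: [(11.4427, 25.539) (15.101, 11.9612) (28.1464, 0) (37, 0) (37, 34.8876)]
9. shoelace: 625.5596

Area of P5's cell: 625.5596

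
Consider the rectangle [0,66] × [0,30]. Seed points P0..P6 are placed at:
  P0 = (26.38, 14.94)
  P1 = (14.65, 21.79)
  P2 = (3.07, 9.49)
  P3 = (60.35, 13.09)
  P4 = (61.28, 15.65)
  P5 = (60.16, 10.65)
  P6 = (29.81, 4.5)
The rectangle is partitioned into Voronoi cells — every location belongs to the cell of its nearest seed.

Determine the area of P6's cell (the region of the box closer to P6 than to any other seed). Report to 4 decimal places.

1. box [0,66]×[0,30]: [(0, 0) (66, 0) (66, 30) (0, 30)]
2. ⊥bis P6·P0 via (28.095,9.72): [(0, 0.4896) (0, 0) (66, 0) (66, 22.1735)]  |A|=747.8796
3. ⊥bis P6·P1 via (22.23,13.145): [(12.4684, 4.586) (7.2381, 0) (66, 0) (66, 22.1735)]  |A|=728.2307
4. ⊥bis P6·P2 via (16.44,6.995): [(16.2205, 5.8187) (15.1347, 0) (66, 0) (66, 22.1735)]  |A|=699.8772
5. ⊥bis P6·P3 via (45.08,8.795): [(43.405, 14.75) (16.2205, 5.8187) (15.1347, 0) (47.5538, 0)]  |A|=313.3317
6. ⊥bis P6·P4 via (45.545,10.075): [(43.405, 14.75) (16.2205, 5.8187) (15.1347, 0) (47.5538, 0)]  |A|=313.3317
7. ⊥bis P6·P5 via (44.985,7.575): [(43.8559, 13.147) (43.405, 14.75) (16.2205, 5.8187) (15.1347, 0) (46.52, 0)]  |A|=306.536
8. canonical 5-gon: [(43.8559, 13.147) (43.405, 14.75) (16.2205, 5.8187) (15.1347, 0) (46.52, 0)]
9. shoelace: 306.536

Area of P6's cell: 306.5360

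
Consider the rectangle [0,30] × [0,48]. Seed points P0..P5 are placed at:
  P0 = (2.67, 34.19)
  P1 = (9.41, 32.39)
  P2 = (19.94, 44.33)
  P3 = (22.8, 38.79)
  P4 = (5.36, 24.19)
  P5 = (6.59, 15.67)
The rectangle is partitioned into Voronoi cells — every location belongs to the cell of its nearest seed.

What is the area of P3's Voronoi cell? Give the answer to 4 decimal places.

Area of P3's cell: 263.2179

1. box [0,30]×[0,48]: [(0, 0) (30, 0) (30, 48) (0, 48)]
2. ⊥bis P3·P0 via (12.735,36.49): [(21.0735, 0) (30, 0) (30, 48) (10.1048, 48)]  |A|=691.7209
3. ⊥bis P3·P1 via (16.105,35.59): [(30, 6.5191) (30, 48) (10.1734, 48)]  |A|=411.2129
4. ⊥bis P3·P2 via (21.37,41.56): [(14.8583, 38.1984) (30, 6.5191) (30, 46.0152)]  |A|=299.0196
5. ⊥bis P3·P4 via (14.08,31.49): [(14.8583, 38.1984) (23.3671, 20.3964) (30, 12.4732) (30, 46.0152)]  |A|=279.2728
6. ⊥bis P3·P5 via (14.695,27.23): [(14.8583, 38.1984) (22.8255, 21.5295) (30, 16.4993) (30, 46.0152)]  |A|=263.2179
7. canonical 4-gon: [(14.8583, 38.1984) (22.8255, 21.5295) (30, 16.4993) (30, 46.0152)]
8. shoelace: 263.2179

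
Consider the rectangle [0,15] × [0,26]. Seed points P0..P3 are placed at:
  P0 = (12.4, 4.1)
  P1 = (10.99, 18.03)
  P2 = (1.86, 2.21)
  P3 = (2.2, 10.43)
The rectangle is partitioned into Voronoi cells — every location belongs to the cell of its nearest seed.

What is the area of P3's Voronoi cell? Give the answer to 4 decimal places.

Area of P3's cell: 89.5190

1. box [0,15]×[0,26]: [(0, 0) (15, 0) (15, 26) (0, 26)]
2. ⊥bis P3·P0 via (7.3,7.265): [(0, 0) (2.7914, 0) (15, 19.6726) (15, 26) (0, 26)]  |A|=269.9129
3. ⊥bis P3·P1 via (6.595,14.23): [(0, 21.8576) (0, 0) (2.7914, 0) (9.5217, 10.845)]  |A|=119.1977
4. ⊥bis P3·P2 via (2.03,6.32): [(0, 21.8576) (0, 6.404) (6.5963, 6.1311) (9.5217, 10.845)]  |A|=89.519
5. canonical 4-gon: [(0, 21.8576) (0, 6.404) (6.5963, 6.1311) (9.5217, 10.845)]
6. shoelace: 89.519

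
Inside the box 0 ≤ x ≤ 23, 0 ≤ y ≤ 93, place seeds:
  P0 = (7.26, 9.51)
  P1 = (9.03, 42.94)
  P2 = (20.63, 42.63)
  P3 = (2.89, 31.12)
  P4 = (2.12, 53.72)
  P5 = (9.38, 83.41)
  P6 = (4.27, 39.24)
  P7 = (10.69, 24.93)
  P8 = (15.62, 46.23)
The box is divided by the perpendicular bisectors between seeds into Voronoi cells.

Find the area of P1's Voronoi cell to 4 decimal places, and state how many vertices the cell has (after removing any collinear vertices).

1. box [0,23]×[0,93]: [(0, 0) (23, 0) (23, 93) (0, 93)]
2. ⊥bis P1·P0 via (8.145,26.225): [(0, 26.6562) (23, 25.4385) (23, 93) (0, 93)]  |A|=1539.9106
3. ⊥bis P1·P2 via (14.83,42.785): [(0, 26.6562) (14.3786, 25.895) (16.172, 93) (0, 93)]  |A|=1019.5759
4. ⊥bis P1·P3 via (5.96,37.03): [(0, 40.126) (14.5569, 32.5643) (16.172, 93) (0, 93)]  |A|=873.5217
5. ⊥bis P1·P4 via (5.575,48.33): [(0, 44.7564) (0, 40.126) (14.5569, 32.5643) (15.1421, 54.4625)]  |A|=196.6545
6. ⊥bis P1·P5 via (9.205,63.175): [(0, 44.7564) (0, 40.126) (14.5569, 32.5643) (15.1421, 54.4625)]  |A|=196.6545
7. ⊥bis P1·P6 via (6.65,41.09): [(2.5363, 46.3822) (12.4105, 33.6793) (14.5569, 32.5643) (15.1421, 54.4625)]  |A|=143.7856
8. ⊥bis P1·P7 via (9.86,33.935): [(2.5363, 46.3822) (12.0544, 34.1373) (14.6052, 34.3724) (15.1421, 54.4625)]  |A|=141.1923
9. ⊥bis P1·P8 via (12.325,44.585): [(9.2722, 50.6999) (2.5363, 46.3822) (12.0544, 34.1373) (14.6052, 34.3724) (14.7484, 39.7309)]  |A|=98.6964
10. canonical 5-gon: [(9.2722, 50.6999) (2.5363, 46.3822) (12.0544, 34.1373) (14.6052, 34.3724) (14.7484, 39.7309)]
11. shoelace: 98.6964

Area of P1's cell: 98.6964 (5 vertices)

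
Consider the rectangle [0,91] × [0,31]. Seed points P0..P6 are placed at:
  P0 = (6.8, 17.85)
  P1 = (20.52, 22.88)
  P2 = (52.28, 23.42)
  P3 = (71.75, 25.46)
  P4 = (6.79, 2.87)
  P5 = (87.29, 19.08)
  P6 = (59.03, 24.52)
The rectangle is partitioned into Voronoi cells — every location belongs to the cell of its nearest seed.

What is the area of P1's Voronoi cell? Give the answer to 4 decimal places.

1. box [0,91]×[0,31]: [(0, 0) (91, 0) (91, 31) (0, 31)]
2. ⊥bis P1·P0 via (13.66,20.365): [(21.1262, 0) (91, 0) (91, 31) (9.761, 31)]  |A|=2342.2485
3. ⊥bis P1·P2 via (36.4,23.15): [(21.1262, 0) (36.7936, 0) (36.2665, 31) (9.761, 31)]  |A|=653.6806
4. ⊥bis P1·P3 via (46.135,24.17): [(21.1262, 0) (36.7936, 0) (36.2665, 31) (9.761, 31)]  |A|=653.6806
5. ⊥bis P1·P4 via (13.655,12.875): [(17.3306, 10.353) (32.4189, 0) (36.7936, 0) (36.2665, 31) (9.761, 31)]  |A|=595.2239
6. ⊥bis P1·P5 via (53.905,20.98): [(17.3306, 10.353) (32.4189, 0) (36.7936, 0) (36.2665, 31) (9.761, 31)]  |A|=595.2239
7. ⊥bis P1·P6 via (39.775,23.7): [(17.3306, 10.353) (32.4189, 0) (36.7936, 0) (36.2665, 31) (9.761, 31)]  |A|=595.2239
8. canonical 5-gon: [(17.3306, 10.353) (32.4189, 0) (36.7936, 0) (36.2665, 31) (9.761, 31)]
9. shoelace: 595.2239

Area of P1's cell: 595.2239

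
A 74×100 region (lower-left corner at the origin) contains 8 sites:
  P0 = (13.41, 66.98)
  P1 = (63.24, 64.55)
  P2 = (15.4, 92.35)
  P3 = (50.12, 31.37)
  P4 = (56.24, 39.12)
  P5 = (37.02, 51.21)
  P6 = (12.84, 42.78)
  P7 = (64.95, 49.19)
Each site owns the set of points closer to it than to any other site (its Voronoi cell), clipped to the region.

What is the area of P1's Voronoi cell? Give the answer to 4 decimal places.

Area of P1's cell: 1238.9291

1. box [0,74]×[0,100]: [(0, 0) (74, 0) (74, 100) (0, 100)]
2. ⊥bis P1·P0 via (38.325,65.765): [(35.1179, 0) (74, 0) (74, 100) (39.9945, 100)]  |A|=3644.3793
3. ⊥bis P1·P2 via (39.32,78.45): [(38.9091, 77.7429) (35.1179, 0) (74, 0) (74, 100) (51.8428, 100)]  |A|=3512.5252
4. ⊥bis P1·P3 via (56.68,47.96): [(38.9091, 77.7429) (37.8204, 55.4174) (74, 41.1113) (74, 100) (51.8428, 100)]  |A|=1691.4562
5. ⊥bis P1·P4 via (59.74,51.835): [(38.9091, 77.7429) (37.9383, 57.8362) (74, 47.9097) (74, 100) (51.8428, 100)]  |A|=1524.2766
6. ⊥bis P1·P5 via (50.13,57.88): [(39.5037, 78.7661) (52.1414, 53.9266) (74, 47.9097) (74, 100) (51.8428, 100)]  |A|=1367.1612
7. ⊥bis P1·P6 via (38.04,53.665): [(39.5037, 78.7661) (52.1414, 53.9266) (74, 47.9097) (74, 100) (51.8428, 100)]  |A|=1367.1612
8. ⊥bis P1·P7 via (64.095,56.87): [(39.5037, 78.7661) (51.3649, 55.4528) (74, 57.9727) (74, 100) (51.8428, 100)]  |A|=1238.9291
9. canonical 5-gon: [(39.5037, 78.7661) (51.3649, 55.4528) (74, 57.9727) (74, 100) (51.8428, 100)]
10. shoelace: 1238.9291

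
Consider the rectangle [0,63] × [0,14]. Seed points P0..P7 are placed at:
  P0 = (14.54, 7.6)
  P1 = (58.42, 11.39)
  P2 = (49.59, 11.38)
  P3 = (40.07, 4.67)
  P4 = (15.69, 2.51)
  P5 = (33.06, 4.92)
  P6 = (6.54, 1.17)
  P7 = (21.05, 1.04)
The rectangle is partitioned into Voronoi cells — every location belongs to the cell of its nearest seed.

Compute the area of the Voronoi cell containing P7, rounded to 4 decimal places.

1. box [0,63]×[0,14]: [(0, 0) (63, 0) (63, 14) (0, 14)]
2. ⊥bis P7·P0 via (17.795,4.32): [(13.4418, 0) (63, 0) (63, 14) (27.5493, 14)]  |A|=595.0618
3. ⊥bis P7·P1 via (39.735,6.215): [(13.4418, 0) (41.4563, 0) (37.5789, 14) (27.5493, 14)]  |A|=266.308
4. ⊥bis P7·P2 via (35.32,6.21): [(13.4418, 0) (37.5699, 0) (32.4977, 14) (27.5493, 14)]  |A|=203.5348
5. ⊥bis P7·P3 via (30.56,2.855): [(13.4418, 0) (31.1049, 0) (28.433, 14) (27.5493, 14)]  |A|=129.8267
6. ⊥bis P7·P4 via (18.37,1.775): [(19.544, 6.0557) (17.8832, 0) (31.1049, 0) (28.433, 14) (27.5493, 14)]  |A|=116.379
7. ⊥bis P7·P5 via (27.055,2.98): [(24.4791, 10.9532) (19.544, 6.0557) (17.8832, 0) (28.0177, 0)]  |A|=66.3787
8. ⊥bis P7·P6 via (13.795,1.105): [(24.4791, 10.9532) (19.544, 6.0557) (17.8832, 0) (28.0177, 0)]  |A|=66.3787
9. canonical 4-gon: [(24.4791, 10.9532) (19.544, 6.0557) (17.8832, 0) (28.0177, 0)]
10. shoelace: 66.3787

Area of P7's cell: 66.3787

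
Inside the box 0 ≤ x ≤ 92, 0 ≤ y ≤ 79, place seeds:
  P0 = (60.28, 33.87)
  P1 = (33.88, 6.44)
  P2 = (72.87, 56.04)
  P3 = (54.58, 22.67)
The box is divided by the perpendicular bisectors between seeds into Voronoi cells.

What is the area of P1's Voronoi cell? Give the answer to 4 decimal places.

Area of P1's cell: 1926.0425

1. box [0,92]×[0,79]: [(0, 0) (92, 0) (92, 79) (0, 79)]
2. ⊥bis P1·P0 via (47.08,20.155): [(0, 65.4671) (0, 0) (68.0214, 0)]  |A|=2226.5816
3. ⊥bis P1·P2 via (53.375,31.24): [(0, 65.4671) (0, 0) (68.0214, 0)]  |A|=2226.5816
4. ⊥bis P1·P3 via (44.23,14.555): [(17.5722, 48.5548) (0, 65.4671) (0, 0) (55.642, 0)]  |A|=1926.0425
5. canonical 4-gon: [(17.5722, 48.5548) (0, 65.4671) (0, 0) (55.642, 0)]
6. shoelace: 1926.0425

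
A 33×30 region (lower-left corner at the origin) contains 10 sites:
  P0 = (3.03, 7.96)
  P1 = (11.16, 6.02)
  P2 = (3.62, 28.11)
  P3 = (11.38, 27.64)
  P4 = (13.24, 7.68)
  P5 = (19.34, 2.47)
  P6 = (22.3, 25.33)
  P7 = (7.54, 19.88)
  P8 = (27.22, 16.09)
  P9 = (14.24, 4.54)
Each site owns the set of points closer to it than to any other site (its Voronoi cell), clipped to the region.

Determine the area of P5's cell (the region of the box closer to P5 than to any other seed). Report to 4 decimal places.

1. box [0,33]×[0,30]: [(0, 0) (33, 0) (33, 30) (0, 30)]
2. ⊥bis P5·P0 via (11.185,5.215): [(9.4296, 0) (33, 0) (33, 30) (19.5277, 30)]  |A|=555.6401
3. ⊥bis P5·P1 via (15.25,4.245): [(13.4077, 0) (33, 0) (33, 30) (26.4273, 30)]  |A|=392.4746
4. ⊥bis P5·P2 via (11.48,15.29): [(23.148, 22.4437) (13.4077, 0) (33, 0) (33, 28.484)]  |A|=360.1741
5. ⊥bis P5·P3 via (15.36,15.055): [(20.6702, 16.7343) (13.4077, 0) (33, 0) (33, 20.6336)]  |A|=291.1363
6. ⊥bis P5·P4 via (16.29,5.075): [(28.3125, 19.1512) (14.908, 3.4569) (13.4077, 0) (33, 0) (33, 20.6336)]  |A|=247.3645
7. ⊥bis P5·P6 via (20.82,13.9): [(23.5279, 13.5494) (14.908, 3.4569) (13.4077, 0) (33, 0) (33, 12.3229)]  |A|=198.4215
8. ⊥bis P5·P7 via (13.44,11.175): [(23.5279, 13.5494) (14.908, 3.4569) (13.4077, 0) (33, 0) (33, 12.3229)]  |A|=198.4215
9. ⊥bis P5·P8 via (23.28,9.28): [(21.0054, 10.596) (14.908, 3.4569) (13.4077, 0) (33, 0) (33, 3.6564)]  |A|=130.9119
10. ⊥bis P5·P9 via (16.79,3.505): [(21.0054, 10.596) (18.4571, 7.6122) (15.3674, 0) (33, 0) (33, 3.6564)]  |A|=120.4358
11. canonical 5-gon: [(21.0054, 10.596) (18.4571, 7.6122) (15.3674, 0) (33, 0) (33, 3.6564)]
12. shoelace: 120.4358

Area of P5's cell: 120.4358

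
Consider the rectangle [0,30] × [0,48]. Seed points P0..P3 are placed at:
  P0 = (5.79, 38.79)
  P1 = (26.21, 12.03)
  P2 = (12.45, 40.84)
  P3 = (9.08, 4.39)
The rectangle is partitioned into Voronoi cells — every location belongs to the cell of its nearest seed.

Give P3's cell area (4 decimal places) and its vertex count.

1. box [0,30]×[0,48]: [(0, 0) (30, 0) (30, 48) (0, 48)]
2. ⊥bis P3·P0 via (7.435,21.59): [(0, 20.8789) (0, 0) (30, 0) (30, 23.7481)]  |A|=669.4054
3. ⊥bis P3·P1 via (17.645,8.21): [(11.5039, 21.9792) (0, 20.8789) (0, 0) (21.3067, 0)]  |A|=354.2462
4. ⊥bis P3·P2 via (10.765,22.615): [(11.5039, 21.9792) (0, 20.8789) (0, 0) (21.3067, 0)]  |A|=354.2462
5. canonical 4-gon: [(11.5039, 21.9792) (0, 20.8789) (0, 0) (21.3067, 0)]
6. shoelace: 354.2462

Area of P3's cell: 354.2462 (4 vertices)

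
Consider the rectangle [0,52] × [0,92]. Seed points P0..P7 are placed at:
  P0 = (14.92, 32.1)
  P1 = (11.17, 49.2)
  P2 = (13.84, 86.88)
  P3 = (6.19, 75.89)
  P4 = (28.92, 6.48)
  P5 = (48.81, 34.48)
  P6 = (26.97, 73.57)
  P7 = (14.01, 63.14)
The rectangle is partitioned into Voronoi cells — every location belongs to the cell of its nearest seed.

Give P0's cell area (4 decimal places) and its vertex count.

1. box [0,52]×[0,92]: [(0, 0) (52, 0) (52, 92) (0, 92)]
2. ⊥bis P0·P1 via (13.045,40.65): [(0, 37.7893) (0, 0) (52, 0) (52, 49.1928)]  |A|=2261.5325
3. ⊥bis P0·P2 via (14.38,59.49): [(0, 37.7893) (0, 0) (52, 0) (52, 49.1928)]  |A|=2261.5325
4. ⊥bis P0·P3 via (10.555,53.995): [(0, 37.7893) (0, 0) (52, 0) (52, 49.1928)]  |A|=2261.5325
5. ⊥bis P0·P4 via (21.92,19.29): [(0, 37.7893) (0, 7.3119) (52, 35.7272) (52, 49.1928)]  |A|=1142.518
6. ⊥bis P0·P5 via (31.865,33.29): [(31.0705, 44.603) (0, 37.7893) (0, 7.3119) (32.4443, 25.041)]  |A|=802.9897
7. ⊥bis P0·P6 via (20.945,52.835): [(31.0705, 44.603) (0, 37.7893) (0, 7.3119) (32.4443, 25.041)]  |A|=802.9897
8. ⊥bis P0·P7 via (14.465,47.62): [(31.0705, 44.603) (0, 37.7893) (0, 7.3119) (32.4443, 25.041)]  |A|=802.9897
9. canonical 4-gon: [(31.0705, 44.603) (0, 37.7893) (0, 7.3119) (32.4443, 25.041)]
10. shoelace: 802.9897

Area of P0's cell: 802.9897 (4 vertices)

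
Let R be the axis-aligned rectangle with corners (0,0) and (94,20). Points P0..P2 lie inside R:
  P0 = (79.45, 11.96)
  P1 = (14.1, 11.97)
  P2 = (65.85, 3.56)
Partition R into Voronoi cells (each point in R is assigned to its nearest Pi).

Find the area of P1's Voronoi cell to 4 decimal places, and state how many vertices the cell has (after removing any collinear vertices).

Area of P1's cell: 806.7643 (4 vertices)

1. box [0,94]×[0,20]: [(0, 0) (94, 0) (94, 20) (0, 20)]
2. ⊥bis P1·P0 via (46.775,11.965): [(0, 0) (46.7732, 0) (46.7762, 20) (0, 20)]  |A|=935.494
3. ⊥bis P1·P2 via (39.975,7.765): [(0, 0) (38.7131, 0) (41.9633, 20) (0, 20)]  |A|=806.7643
4. canonical 4-gon: [(0, 0) (38.7131, 0) (41.9633, 20) (0, 20)]
5. shoelace: 806.7643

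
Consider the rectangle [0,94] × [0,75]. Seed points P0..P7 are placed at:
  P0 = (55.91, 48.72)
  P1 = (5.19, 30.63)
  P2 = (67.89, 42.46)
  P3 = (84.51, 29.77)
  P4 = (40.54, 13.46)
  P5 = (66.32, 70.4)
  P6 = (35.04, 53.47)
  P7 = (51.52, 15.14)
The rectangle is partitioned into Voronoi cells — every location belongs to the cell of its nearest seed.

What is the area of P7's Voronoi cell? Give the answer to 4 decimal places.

Area of P7's cell: 773.6229

1. box [0,94]×[0,75]: [(0, 0) (94, 0) (94, 75) (0, 75)]
2. ⊥bis P7·P0 via (53.715,31.93): [(0, 38.9523) (0, 0) (94, 0) (94, 26.6634)]  |A|=3083.9397
3. ⊥bis P7·P1 via (28.355,22.885): [(32.3145, 34.7277) (20.7036, 0) (94, 0) (94, 26.6634)]  |A|=2095.0826
4. ⊥bis P7·P2 via (59.705,28.8): [(54.6952, 31.8019) (32.3145, 34.7277) (20.7036, 0) (94, 0) (94, 8.2506)]  |A|=1733.2262
5. ⊥bis P7·P3 via (68.015,22.455): [(67.1902, 24.3149) (54.6952, 31.8019) (32.3145, 34.7277) (20.7036, 0) (77.9731, 0)]  |A|=1427.7808
6. ⊥bis P7·P4 via (46.03,14.3): [(67.1902, 24.3149) (54.6952, 31.8019) (43.1206, 33.315) (48.218, 0) (77.9731, 0)]  |A|=773.6229
7. ⊥bis P7·P5 via (58.92,42.77): [(67.1902, 24.3149) (54.6952, 31.8019) (43.1206, 33.315) (48.218, 0) (77.9731, 0)]  |A|=773.6229
8. ⊥bis P7·P6 via (43.28,34.305): [(67.1902, 24.3149) (54.6952, 31.8019) (43.1206, 33.315) (48.218, 0) (77.9731, 0)]  |A|=773.6229
9. canonical 5-gon: [(67.1902, 24.3149) (54.6952, 31.8019) (43.1206, 33.315) (48.218, 0) (77.9731, 0)]
10. shoelace: 773.6229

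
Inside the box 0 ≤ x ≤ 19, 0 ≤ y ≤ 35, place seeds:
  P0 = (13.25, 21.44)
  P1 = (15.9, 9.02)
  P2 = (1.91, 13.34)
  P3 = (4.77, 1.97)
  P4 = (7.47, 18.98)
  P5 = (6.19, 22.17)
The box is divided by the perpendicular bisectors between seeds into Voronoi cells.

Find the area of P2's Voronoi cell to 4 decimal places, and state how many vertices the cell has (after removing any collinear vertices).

Area of P2's cell: 73.5219 (5 vertices)

1. box [0,19]×[0,35]: [(0, 0) (19, 0) (19, 35) (0, 35)]
2. ⊥bis P2·P0 via (7.58,17.39): [(0, 28.002) (0, 0) (19, 0) (19, 1.402)]  |A|=279.338
3. ⊥bis P2·P1 via (8.905,11.18): [(9.8439, 14.2205) (0, 28.002) (0, 0) (5.4527, 0)]  |A|=176.5946
4. ⊥bis P2·P3 via (3.34,7.655): [(8.1935, 8.8758) (9.8439, 14.2205) (0, 28.002) (0, 6.8149)]  |A|=124.4772
5. ⊥bis P2·P4 via (4.69,16.16): [(8.1935, 8.8758) (9.1003, 11.8123) (0, 20.7835) (0, 6.8149)]  |A|=74.6545
6. ⊥bis P2·P5 via (4.05,17.755): [(8.1935, 8.8758) (9.1003, 11.8123) (2.1261, 18.6875) (0, 19.7181) (0, 6.8149)]  |A|=73.5219
7. canonical 5-gon: [(8.1935, 8.8758) (9.1003, 11.8123) (2.1261, 18.6875) (0, 19.7181) (0, 6.8149)]
8. shoelace: 73.5219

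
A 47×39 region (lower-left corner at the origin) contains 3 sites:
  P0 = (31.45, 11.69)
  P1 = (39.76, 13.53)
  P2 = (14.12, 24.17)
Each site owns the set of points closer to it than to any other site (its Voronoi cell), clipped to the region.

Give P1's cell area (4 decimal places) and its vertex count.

Area of P1's cell: 479.7887 (5 vertices)

1. box [0,47]×[0,39]: [(0, 0) (47, 0) (47, 39) (0, 39)]
2. ⊥bis P1·P0 via (35.605,12.61): [(38.3971, 0) (47, 0) (47, 39) (29.7617, 39)]  |A|=503.9028
3. ⊥bis P1·P2 via (26.94,18.85): [(31.6893, 30.2947) (38.3971, 0) (47, 0) (47, 39) (35.3018, 39)]  |A|=479.7887
4. canonical 5-gon: [(31.6893, 30.2947) (38.3971, 0) (47, 0) (47, 39) (35.3018, 39)]
5. shoelace: 479.7887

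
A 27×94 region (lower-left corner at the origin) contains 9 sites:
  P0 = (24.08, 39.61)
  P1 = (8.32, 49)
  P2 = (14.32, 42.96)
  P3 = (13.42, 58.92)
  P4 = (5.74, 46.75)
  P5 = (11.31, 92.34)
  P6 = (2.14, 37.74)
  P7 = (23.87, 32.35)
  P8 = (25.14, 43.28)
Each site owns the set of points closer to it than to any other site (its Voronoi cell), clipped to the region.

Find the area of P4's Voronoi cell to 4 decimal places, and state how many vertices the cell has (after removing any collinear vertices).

1. box [0,27]×[0,94]: [(0, 0) (27, 0) (27, 94) (0, 94)]
2. ⊥bis P4·P0 via (14.91,43.18): [(0, 4.8818) (27, 74.2347) (27, 94) (0, 94)]  |A|=1469.9276
3. ⊥bis P4·P1 via (7.03,47.875): [(0, 55.9361) (0, 4.8818) (13.7417, 40.179)]  |A|=350.7854
4. ⊥bis P4·P2 via (10.03,44.855): [(9.9069, 44.5762) (0, 55.9361) (0, 22.1486)]  |A|=167.3639
5. ⊥bis P4·P3 via (9.58,52.835): [(9.9069, 44.5762) (0, 55.9361) (0, 22.1486)]  |A|=167.3639
6. ⊥bis P4·P5 via (8.525,69.545): [(9.9069, 44.5762) (0, 55.9361) (0, 22.1486)]  |A|=167.3639
7. ⊥bis P4·P6 via (3.94,42.245): [(8.1365, 40.5683) (9.9069, 44.5762) (0, 55.9361) (0, 43.8193)]  |A|=79.2027
8. ⊥bis P4·P7 via (14.805,39.55): [(8.1365, 40.5683) (9.9069, 44.5762) (0, 55.9361) (0, 43.8193)]  |A|=79.2027
9. ⊥bis P4·P8 via (15.44,45.015): [(8.1365, 40.5683) (9.9069, 44.5762) (0, 55.9361) (0, 43.8193)]  |A|=79.2027
10. canonical 4-gon: [(8.1365, 40.5683) (9.9069, 44.5762) (0, 55.9361) (0, 43.8193)]
11. shoelace: 79.2027

Area of P4's cell: 79.2027 (4 vertices)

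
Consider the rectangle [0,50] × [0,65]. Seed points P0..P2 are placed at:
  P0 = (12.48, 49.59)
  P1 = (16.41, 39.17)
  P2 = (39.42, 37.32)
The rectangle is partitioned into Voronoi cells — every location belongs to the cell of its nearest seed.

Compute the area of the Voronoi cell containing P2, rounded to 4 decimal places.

1. box [0,50]×[0,65]: [(0, 0) (50, 0) (50, 65) (0, 65)]
2. ⊥bis P2·P0 via (25.95,43.455): [(6.1581, 0) (50, 0) (50, 65) (35.7628, 65)]  |A|=1887.5692
3. ⊥bis P2·P1 via (27.915,38.245): [(28.8449, 49.8111) (24.8401, 0) (50, 0) (50, 65) (35.7628, 65)]  |A|=1422.2848
4. canonical 5-gon: [(28.8449, 49.8111) (24.8401, 0) (50, 0) (50, 65) (35.7628, 65)]
5. shoelace: 1422.2848

Area of P2's cell: 1422.2848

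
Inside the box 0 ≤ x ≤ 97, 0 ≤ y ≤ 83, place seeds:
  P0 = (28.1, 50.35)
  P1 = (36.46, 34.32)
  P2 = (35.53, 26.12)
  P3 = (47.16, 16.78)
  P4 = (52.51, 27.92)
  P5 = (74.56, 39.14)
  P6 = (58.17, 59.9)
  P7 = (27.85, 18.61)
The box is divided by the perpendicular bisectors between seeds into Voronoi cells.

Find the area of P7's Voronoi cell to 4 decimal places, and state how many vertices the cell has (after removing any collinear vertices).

Area of P7's cell: 1118.3937 (6 vertices)

1. box [0,97]×[0,83]: [(0, 0) (97, 0) (97, 83) (0, 83)]
2. ⊥bis P7·P0 via (27.975,34.48): [(0, 34.7003) (0, 0) (97, 0) (97, 33.9363)]  |A|=3328.8785
3. ⊥bis P7·P1 via (32.155,26.465): [(17.3784, 34.5635) (0, 34.7003) (0, 0) (80.4436, 0)]  |A|=1691.7229
4. ⊥bis P7·P2 via (31.69,22.365): [(22.5137, 31.749) (17.3784, 34.5635) (0, 34.7003) (0, 0) (53.5599, 0)]  |A|=1264.9581
5. ⊥bis P7·P3 via (37.505,17.695): [(37.3947, 16.5312) (22.5137, 31.749) (17.3784, 34.5635) (0, 34.7003) (0, 0) (35.8281, 0)]  |A|=1118.3937
6. ⊥bis P7·P4 via (40.18,23.265): [(37.3947, 16.5312) (22.5137, 31.749) (17.3784, 34.5635) (0, 34.7003) (0, 0) (35.8281, 0)]  |A|=1118.3937
7. ⊥bis P7·P5 via (51.205,28.875): [(37.3947, 16.5312) (22.5137, 31.749) (17.3784, 34.5635) (0, 34.7003) (0, 0) (35.8281, 0)]  |A|=1118.3937
8. ⊥bis P7·P6 via (43.01,39.255): [(37.3947, 16.5312) (22.5137, 31.749) (17.3784, 34.5635) (0, 34.7003) (0, 0) (35.8281, 0)]  |A|=1118.3937
9. canonical 6-gon: [(37.3947, 16.5312) (22.5137, 31.749) (17.3784, 34.5635) (0, 34.7003) (0, 0) (35.8281, 0)]
10. shoelace: 1118.3937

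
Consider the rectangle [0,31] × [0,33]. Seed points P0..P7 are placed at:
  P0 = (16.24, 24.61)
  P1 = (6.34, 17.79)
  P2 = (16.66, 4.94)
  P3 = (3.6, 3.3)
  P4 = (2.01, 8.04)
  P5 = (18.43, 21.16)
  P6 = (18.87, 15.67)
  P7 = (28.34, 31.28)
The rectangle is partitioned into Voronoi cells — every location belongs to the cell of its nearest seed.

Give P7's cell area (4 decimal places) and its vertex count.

Area of P7's cell: 93.5786 (5 vertices)

1. box [0,31]×[0,33]: [(0, 0) (31, 0) (31, 33) (0, 33)]
2. ⊥bis P7·P0 via (22.29,27.945): [(31, 12.1443) (31, 33) (19.5035, 33)]  |A|=119.8842
3. ⊥bis P7·P1 via (17.34,24.535): [(31, 12.1443) (31, 33) (19.5035, 33)]  |A|=119.8842
4. ⊥bis P7·P2 via (22.5,18.11): [(29.3974, 15.0515) (31, 14.3408) (31, 33) (19.5035, 33)]  |A|=118.1242
5. ⊥bis P7·P3 via (15.97,17.29): [(29.3974, 15.0515) (31, 14.3408) (31, 33) (19.5035, 33)]  |A|=118.1242
6. ⊥bis P7·P4 via (15.175,19.66): [(29.3974, 15.0515) (31, 14.3408) (31, 33) (19.5035, 33)]  |A|=118.1242
7. ⊥bis P7·P5 via (23.385,26.22): [(23.0718, 26.5267) (31, 18.763) (31, 33) (19.5035, 33)]  |A|=93.6469
8. ⊥bis P7·P6 via (23.605,23.475): [(23.0718, 26.5267) (30.3942, 19.3562) (31, 18.9887) (31, 33) (19.5035, 33)]  |A|=93.5786
9. canonical 5-gon: [(23.0718, 26.5267) (30.3942, 19.3562) (31, 18.9887) (31, 33) (19.5035, 33)]
10. shoelace: 93.5786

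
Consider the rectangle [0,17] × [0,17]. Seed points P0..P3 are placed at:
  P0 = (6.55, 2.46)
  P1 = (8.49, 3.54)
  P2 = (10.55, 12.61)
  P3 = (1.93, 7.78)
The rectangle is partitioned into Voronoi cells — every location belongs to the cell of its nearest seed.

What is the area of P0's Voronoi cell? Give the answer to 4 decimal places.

1. box [0,17]×[0,17]: [(0, 0) (17, 0) (17, 17) (0, 17)]
2. ⊥bis P0·P1 via (7.52,3): [(0, 16.5081) (0, 0) (9.1901, 0)]  |A|=75.8558
3. ⊥bis P0·P2 via (8.55,7.535): [(3.9963, 9.3295) (0, 10.9045) (0, 0) (9.1901, 0)]  |A|=64.6587
4. ⊥bis P0·P3 via (4.24,5.12): [(5.6555, 6.3492) (0, 1.4379) (0, 0) (9.1901, 0)]  |A|=33.241
5. canonical 4-gon: [(5.6555, 6.3492) (0, 1.4379) (0, 0) (9.1901, 0)]
6. shoelace: 33.241

Area of P0's cell: 33.2410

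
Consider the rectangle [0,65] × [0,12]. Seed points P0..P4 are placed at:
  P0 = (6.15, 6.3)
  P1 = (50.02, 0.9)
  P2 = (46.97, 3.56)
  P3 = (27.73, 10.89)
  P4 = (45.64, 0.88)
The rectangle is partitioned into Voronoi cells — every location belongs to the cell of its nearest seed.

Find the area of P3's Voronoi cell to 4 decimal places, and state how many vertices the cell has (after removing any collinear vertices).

1. box [0,65]×[0,12]: [(0, 0) (65, 0) (65, 12) (0, 12)]
2. ⊥bis P3·P0 via (16.94,8.595): [(18.7681, 0) (65, 0) (65, 12) (16.2158, 12)]  |A|=570.0966
3. ⊥bis P3·P1 via (38.875,5.895): [(18.7681, 0) (36.233, 0) (41.6112, 12) (16.2158, 12)]  |A|=257.1613
4. ⊥bis P3·P2 via (37.35,7.225): [(18.7681, 0) (34.5974, 0) (39.1692, 12) (16.2158, 12)]  |A|=232.6963
5. ⊥bis P3·P4 via (36.685,5.885): [(18.7681, 0) (33.3958, 0) (37.1703, 6.7533) (39.1692, 12) (16.2158, 12)]  |A|=228.6389
6. canonical 5-gon: [(18.7681, 0) (33.3958, 0) (37.1703, 6.7533) (39.1692, 12) (16.2158, 12)]
7. shoelace: 228.6389

Area of P3's cell: 228.6389 (5 vertices)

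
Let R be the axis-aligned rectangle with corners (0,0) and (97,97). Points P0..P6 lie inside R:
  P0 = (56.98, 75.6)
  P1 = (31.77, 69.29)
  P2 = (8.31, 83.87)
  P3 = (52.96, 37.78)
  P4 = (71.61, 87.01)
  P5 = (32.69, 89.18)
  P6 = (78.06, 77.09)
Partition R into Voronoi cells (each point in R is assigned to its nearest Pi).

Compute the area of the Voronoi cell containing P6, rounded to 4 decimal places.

Area of P6's cell: 1168.2021

1. box [0,97]×[0,97]: [(0, 0) (97, 0) (97, 97) (0, 97)]
2. ⊥bis P6·P0 via (67.52,76.345): [(72.9163, 0) (97, 0) (97, 97) (66.06, 97)]  |A|=2668.6474
3. ⊥bis P6·P1 via (54.915,73.19): [(72.9163, 0) (97, 0) (97, 97) (66.06, 97)]  |A|=2668.6474
4. ⊥bis P6·P2 via (43.185,80.48): [(72.9163, 0) (97, 0) (97, 97) (66.06, 97)]  |A|=2668.6474
5. ⊥bis P6·P3 via (65.51,57.435): [(69.0148, 55.1971) (97, 37.3282) (97, 97) (66.06, 97)]  |A|=1481.6534
6. ⊥bis P6·P4 via (74.835,82.05): [(67.4559, 77.2521) (69.0148, 55.1971) (97, 37.3282) (97, 96.4617)]  |A|=1168.2021
7. ⊥bis P6·P5 via (55.375,83.135): [(67.4559, 77.2521) (69.0148, 55.1971) (97, 37.3282) (97, 96.4617)]  |A|=1168.2021
8. canonical 4-gon: [(67.4559, 77.2521) (69.0148, 55.1971) (97, 37.3282) (97, 96.4617)]
9. shoelace: 1168.2021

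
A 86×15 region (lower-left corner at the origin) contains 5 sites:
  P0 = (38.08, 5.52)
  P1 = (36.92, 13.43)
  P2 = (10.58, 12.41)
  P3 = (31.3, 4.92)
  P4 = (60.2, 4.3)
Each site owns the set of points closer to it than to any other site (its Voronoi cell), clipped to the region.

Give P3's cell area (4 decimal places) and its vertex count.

1. box [0,86]×[0,15]: [(0, 0) (86, 0) (86, 15) (0, 15)]
2. ⊥bis P3·P0 via (34.69,5.22): [(0, 0) (35.1519, 0) (33.8245, 15) (0, 15)]  |A|=517.3235
3. ⊥bis P3·P1 via (34.11,9.175): [(0, 0) (35.1519, 0) (34.3543, 9.0137) (25.2896, 15) (0, 15)]  |A|=491.777
4. ⊥bis P3·P2 via (20.94,8.665): [(17.8077, 0) (35.1519, 0) (34.3543, 9.0137) (25.2896, 15) (23.23, 15)]  |A|=183.994
5. ⊥bis P3·P4 via (45.75,4.61): [(17.8077, 0) (35.1519, 0) (34.3543, 9.0137) (25.2896, 15) (23.23, 15)]  |A|=183.994
6. canonical 5-gon: [(17.8077, 0) (35.1519, 0) (34.3543, 9.0137) (25.2896, 15) (23.23, 15)]
7. shoelace: 183.994

Area of P3's cell: 183.9940 (5 vertices)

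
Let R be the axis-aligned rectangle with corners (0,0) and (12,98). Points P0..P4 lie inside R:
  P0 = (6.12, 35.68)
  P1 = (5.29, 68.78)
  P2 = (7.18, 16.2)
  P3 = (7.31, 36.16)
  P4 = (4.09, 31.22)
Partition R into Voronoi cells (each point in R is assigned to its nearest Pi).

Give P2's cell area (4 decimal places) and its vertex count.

Area of P2's cell: 285.4211 (4 vertices)

1. box [0,12]×[0,98]: [(0, 0) (12, 0) (12, 98) (0, 98)]
2. ⊥bis P2·P0 via (6.65,25.94): [(0, 25.5781) (0, 0) (12, 0) (12, 26.2311)]  |A|=310.8556
3. ⊥bis P2·P1 via (6.235,42.49): [(0, 25.5781) (0, 0) (12, 0) (12, 26.2311)]  |A|=310.8556
4. ⊥bis P2·P3 via (7.245,26.18): [(10.6527, 26.1578) (0, 25.5781) (0, 0) (12, 0) (12, 26.149)]  |A|=310.8003
5. ⊥bis P2·P4 via (5.635,23.71): [(0, 22.5507) (0, 0) (12, 0) (12, 25.0194)]  |A|=285.4211
6. canonical 4-gon: [(0, 22.5507) (0, 0) (12, 0) (12, 25.0194)]
7. shoelace: 285.4211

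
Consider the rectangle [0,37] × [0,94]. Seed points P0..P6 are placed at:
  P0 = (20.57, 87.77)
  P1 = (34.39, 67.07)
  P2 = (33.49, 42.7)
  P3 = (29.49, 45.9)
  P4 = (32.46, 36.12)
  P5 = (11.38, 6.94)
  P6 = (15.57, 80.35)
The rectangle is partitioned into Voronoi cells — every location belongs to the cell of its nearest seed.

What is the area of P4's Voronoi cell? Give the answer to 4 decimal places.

1. box [0,37]×[0,94]: [(0, 0) (37, 0) (37, 94) (0, 94)]
2. ⊥bis P4·P0 via (26.515,61.945): [(0, 55.8412) (0, 0) (37, 0) (37, 64.3587)]  |A|=2223.6971
3. ⊥bis P4·P1 via (33.425,51.595): [(0, 53.6793) (0, 0) (37, 0) (37, 51.3721)]  |A|=1943.451
4. ⊥bis P4·P2 via (32.975,39.41): [(0, 44.5717) (0, 0) (37, 0) (37, 38.7799)]  |A|=1542.0062
5. ⊥bis P4·P3 via (30.975,41.01): [(28.1786, 40.1608) (0, 31.6035) (0, 0) (37, 0) (37, 38.7799)]  |A|=1359.2923
6. ⊥bis P4·P5 via (21.92,21.53): [(28.1786, 40.1608) (5.6153, 33.3087) (37, 10.636) (37, 38.7799)]  |A|=487.4452
7. ⊥bis P4·P6 via (24.015,58.235): [(28.1786, 40.1608) (5.6153, 33.3087) (37, 10.636) (37, 38.7799)]  |A|=487.4452
8. canonical 4-gon: [(28.1786, 40.1608) (5.6153, 33.3087) (37, 10.636) (37, 38.7799)]
9. shoelace: 487.4452

Area of P4's cell: 487.4452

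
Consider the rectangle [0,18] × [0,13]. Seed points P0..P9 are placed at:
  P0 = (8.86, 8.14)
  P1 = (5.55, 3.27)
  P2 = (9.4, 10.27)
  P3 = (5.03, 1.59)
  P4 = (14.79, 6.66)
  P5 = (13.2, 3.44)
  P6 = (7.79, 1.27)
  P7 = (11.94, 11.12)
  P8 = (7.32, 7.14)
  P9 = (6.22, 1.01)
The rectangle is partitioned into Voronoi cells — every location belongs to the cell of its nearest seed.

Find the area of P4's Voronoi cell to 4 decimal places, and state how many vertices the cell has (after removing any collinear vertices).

Area of P4's cell: 32.7595 (4 vertices)

1. box [0,18]×[0,13]: [(0, 0) (18, 0) (18, 13) (0, 13)]
2. ⊥bis P4·P0 via (11.825,7.4): [(9.9781, 0) (18, 0) (18, 13) (13.2226, 13)]  |A|=83.1951
3. ⊥bis P4·P1 via (10.17,4.965): [(10.7933, 3.2661) (11.9916, 0) (18, 0) (18, 13) (13.2226, 13)]  |A|=79.9069
4. ⊥bis P4·P2 via (12.095,8.465): [(12.0883, 8.455) (10.7933, 3.2661) (11.9916, 0) (18, 0) (18, 13) (15.1324, 13)]  |A|=75.5671
5. ⊥bis P4·P3 via (9.91,4.125): [(12.0883, 8.455) (10.7933, 3.2661) (11.8444, 0.4013) (12.0528, 0) (18, 0) (18, 13) (15.1324, 13)]  |A|=75.5548
6. ⊥bis P4·P5 via (13.995,5.05): [(12.0883, 8.455) (11.5409, 6.2618) (18, 3.0724) (18, 13) (15.1324, 13)]  |A|=43.8172
7. ⊥bis P4·P6 via (11.29,3.965): [(12.0883, 8.455) (11.5409, 6.2618) (18, 3.0724) (18, 13) (15.1324, 13)]  |A|=43.8172
8. ⊥bis P4·P7 via (13.365,8.89): [(11.9752, 8.0019) (11.5409, 6.2618) (18, 3.0724) (18, 11.8518)]  |A|=32.7595
9. ⊥bis P4·P8 via (11.055,6.9): [(11.9752, 8.0019) (11.5409, 6.2618) (18, 3.0724) (18, 11.8518)]  |A|=32.7595
10. ⊥bis P4·P9 via (10.505,3.835): [(11.9752, 8.0019) (11.5409, 6.2618) (18, 3.0724) (18, 11.8518)]  |A|=32.7595
11. canonical 4-gon: [(11.9752, 8.0019) (11.5409, 6.2618) (18, 3.0724) (18, 11.8518)]
12. shoelace: 32.7595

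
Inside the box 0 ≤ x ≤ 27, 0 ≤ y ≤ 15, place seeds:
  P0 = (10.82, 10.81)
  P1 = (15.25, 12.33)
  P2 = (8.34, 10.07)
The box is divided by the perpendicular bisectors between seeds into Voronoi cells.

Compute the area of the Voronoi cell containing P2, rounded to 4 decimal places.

Area of P2's cell: 156.8589

1. box [0,27]×[0,15]: [(0, 0) (27, 0) (27, 15) (0, 15)]
2. ⊥bis P2·P0 via (9.58,10.44): [(0, 0) (12.6952, 0) (8.2194, 15) (0, 15)]  |A|=156.8589
3. ⊥bis P2·P1 via (11.795,11.2): [(0, 0) (12.6952, 0) (8.2194, 15) (0, 15)]  |A|=156.8589
4. canonical 4-gon: [(0, 0) (12.6952, 0) (8.2194, 15) (0, 15)]
5. shoelace: 156.8589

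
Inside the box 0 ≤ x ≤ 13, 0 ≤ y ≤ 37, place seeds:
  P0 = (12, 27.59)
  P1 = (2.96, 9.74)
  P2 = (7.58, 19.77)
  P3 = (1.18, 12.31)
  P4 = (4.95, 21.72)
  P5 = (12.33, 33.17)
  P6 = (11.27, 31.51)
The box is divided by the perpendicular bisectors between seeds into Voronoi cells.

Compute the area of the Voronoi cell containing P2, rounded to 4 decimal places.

1. box [0,13]×[0,37]: [(0, 0) (13, 0) (13, 37) (0, 37)]
2. ⊥bis P2·P0 via (9.79,23.68): [(0, 29.2135) (0, 0) (13, 0) (13, 21.8657)]  |A|=332.0143
3. ⊥bis P2·P1 via (5.27,14.755): [(0, 29.2135) (0, 17.1825) (13, 11.1944) (13, 21.8657)]  |A|=147.5646
4. ⊥bis P2·P3 via (4.38,16.04): [(0, 29.2135) (0, 19.7976) (6.5825, 14.1504) (13, 11.1944) (13, 21.8657)]  |A|=138.9574
5. ⊥bis P2·P4 via (6.265,20.745): [(8.8395, 24.2172) (3.3999, 16.8808) (6.5825, 14.1504) (13, 11.1944) (13, 21.8657)]  |A|=76.937
6. ⊥bis P2·P5 via (9.955,26.47): [(8.8395, 24.2172) (3.3999, 16.8808) (6.5825, 14.1504) (13, 11.1944) (13, 21.8657)]  |A|=76.937
7. ⊥bis P2·P6 via (9.425,25.64): [(8.8395, 24.2172) (3.3999, 16.8808) (6.5825, 14.1504) (13, 11.1944) (13, 21.8657)]  |A|=76.937
8. canonical 5-gon: [(8.8395, 24.2172) (3.3999, 16.8808) (6.5825, 14.1504) (13, 11.1944) (13, 21.8657)]
9. shoelace: 76.937

Area of P2's cell: 76.9370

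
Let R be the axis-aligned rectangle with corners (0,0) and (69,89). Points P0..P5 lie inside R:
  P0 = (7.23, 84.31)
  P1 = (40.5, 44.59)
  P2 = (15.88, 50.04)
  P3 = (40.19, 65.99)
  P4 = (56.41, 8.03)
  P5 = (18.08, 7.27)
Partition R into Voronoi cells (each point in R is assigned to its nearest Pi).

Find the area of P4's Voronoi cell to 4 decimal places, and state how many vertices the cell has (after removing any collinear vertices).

1. box [0,69]×[0,89]: [(0, 0) (69, 0) (69, 89) (0, 89)]
2. ⊥bis P4·P0 via (31.82,46.17): [(0, 25.6547) (0, 0) (69, 0) (69, 70.1411)]  |A|=3304.9535
3. ⊥bis P4·P1 via (48.455,26.31): [(0, 5.2236) (0, 0) (69, 0) (69, 35.2507)]  |A|=1396.3621
4. ⊥bis P4·P2 via (36.145,29.035): [(20.8843, 14.3119) (6.0498, 0) (69, 0) (69, 35.2507)]  |A|=1298.5249
5. ⊥bis P4·P3 via (48.3,37.01): [(20.8843, 14.3119) (6.0498, 0) (69, 0) (69, 35.2507)]  |A|=1298.5249
6. ⊥bis P4·P5 via (37.245,7.65): [(36.9741, 21.3138) (37.3967, 0) (69, 0) (69, 35.2507)]  |A|=901.2609
7. canonical 4-gon: [(36.9741, 21.3138) (37.3967, 0) (69, 0) (69, 35.2507)]
8. shoelace: 901.2609

Area of P4's cell: 901.2609 (4 vertices)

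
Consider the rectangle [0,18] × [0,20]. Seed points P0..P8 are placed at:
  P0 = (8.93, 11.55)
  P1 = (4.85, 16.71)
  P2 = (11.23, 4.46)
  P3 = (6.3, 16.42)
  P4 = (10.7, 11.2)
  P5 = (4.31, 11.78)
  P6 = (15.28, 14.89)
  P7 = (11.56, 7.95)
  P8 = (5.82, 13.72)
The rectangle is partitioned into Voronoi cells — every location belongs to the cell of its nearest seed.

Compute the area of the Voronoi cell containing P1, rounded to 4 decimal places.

Area of P1's cell: 30.4544

1. box [0,18]×[0,20]: [(0, 0) (18, 0) (18, 20) (0, 20)]
2. ⊥bis P1·P0 via (6.89,14.13): [(0, 8.6821) (14.3138, 20) (0, 20)]  |A|=81.0013
3. ⊥bis P1·P2 via (8.04,10.585): [(0, 8.6821) (14.3138, 20) (0, 20)]  |A|=81.0013
4. ⊥bis P1·P3 via (5.575,16.565): [(0, 8.6821) (4.7495, 12.4375) (6.262, 20) (0, 20)]  |A|=50.5554
5. ⊥bis P1·P4 via (7.775,13.955): [(0, 8.6821) (4.7495, 12.4375) (6.262, 20) (0, 20)]  |A|=50.5554
6. ⊥bis P1·P5 via (4.58,14.245): [(0, 14.7467) (5.0996, 14.1881) (6.262, 20) (0, 20)]  |A|=31.5921
7. ⊥bis P1·P6 via (10.065,15.8): [(0, 14.7467) (5.0996, 14.1881) (6.262, 20) (0, 20)]  |A|=31.5921
8. ⊥bis P1·P7 via (8.205,12.33): [(0, 14.7467) (5.0996, 14.1881) (6.262, 20) (0, 20)]  |A|=31.5921
9. ⊥bis P1·P8 via (5.335,15.215): [(0, 14.7467) (2.9091, 14.428) (5.3029, 15.2046) (6.262, 20) (0, 20)]  |A|=30.4544
10. canonical 5-gon: [(0, 14.7467) (2.9091, 14.428) (5.3029, 15.2046) (6.262, 20) (0, 20)]
11. shoelace: 30.4544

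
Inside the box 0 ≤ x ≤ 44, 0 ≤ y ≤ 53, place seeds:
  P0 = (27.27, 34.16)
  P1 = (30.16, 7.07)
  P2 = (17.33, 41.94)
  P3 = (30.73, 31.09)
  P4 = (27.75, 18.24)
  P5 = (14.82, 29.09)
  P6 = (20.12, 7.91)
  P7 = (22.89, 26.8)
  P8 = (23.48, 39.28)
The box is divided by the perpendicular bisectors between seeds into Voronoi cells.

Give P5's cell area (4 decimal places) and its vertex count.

1. box [0,44]×[0,53]: [(0, 0) (44, 0) (44, 53) (0, 53)]
2. ⊥bis P5·P0 via (21.045,31.625): [(0, 0) (33.9236, 0) (12.3405, 53) (0, 53)]  |A|=1225.9986
3. ⊥bis P5·P1 via (22.49,18.08): [(0, 2.4126) (25.6613, 20.2892) (12.3405, 53) (0, 53)]  |A|=850.9018
4. ⊥bis P5·P2 via (16.075,35.515): [(0, 38.6549) (0, 2.4126) (25.6613, 20.2892) (19.7535, 34.7965)]  |A|=596.8992
5. ⊥bis P5·P3 via (22.775,30.09): [(0, 38.6549) (0, 2.4126) (24.1402, 19.2296) (23.2684, 26.1652) (19.7535, 34.7965)]  |A|=591.1627
6. ⊥bis P5·P4 via (21.285,23.665): [(0, 38.6549) (0, 2.4126) (8.308, 8.2003) (23.2833, 26.0464) (23.2684, 26.1652) (19.7535, 34.7965)]  |A|=532.4747
7. ⊥bis P5·P6 via (17.47,18.5): [(0, 38.6549) (0, 14.1284) (16.8129, 18.3356) (23.2833, 26.0464) (23.2684, 26.1652) (19.7535, 34.7965)]  |A|=416.4962
8. ⊥bis P5·P7 via (18.855,27.945): [(0, 38.6549) (0, 14.1284) (16.0758, 18.1511) (20.3698, 33.2831) (19.7535, 34.7965)]  |A|=376.5513
9. ⊥bis P5·P8 via (19.15,34.185): [(18.0357, 35.132) (0, 38.6549) (0, 14.1284) (16.0758, 18.1511) (20.339, 33.1745)]  |A|=375.1997
10. canonical 5-gon: [(18.0357, 35.132) (0, 38.6549) (0, 14.1284) (16.0758, 18.1511) (20.339, 33.1745)]
11. shoelace: 375.1997

Area of P5's cell: 375.1997 (5 vertices)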